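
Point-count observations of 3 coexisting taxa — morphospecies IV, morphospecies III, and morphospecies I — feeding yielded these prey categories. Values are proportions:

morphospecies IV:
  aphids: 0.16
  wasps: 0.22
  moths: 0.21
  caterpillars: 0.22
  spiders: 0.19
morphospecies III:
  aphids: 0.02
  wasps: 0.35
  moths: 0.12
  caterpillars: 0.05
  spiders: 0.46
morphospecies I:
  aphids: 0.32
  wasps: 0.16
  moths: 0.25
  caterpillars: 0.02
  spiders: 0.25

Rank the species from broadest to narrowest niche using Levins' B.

morphospecies IV > morphospecies I > morphospecies III

Σp_IVᵢ² = 0.16² + 0.22² + 0.21² + 0.22² + 0.19² = 0.0256 + 0.0484 + 0.0441 + 0.0484 + 0.0361 = 0.2026
B_IV = 1 / 0.2026 = 4.9358
Σp_IIIᵢ² = 0.02² + 0.35² + 0.12² + 0.05² + 0.46² = 0.0004 + 0.1225 + 0.0144 + 0.0025 + 0.2116 = 0.3514
B_III = 1 / 0.3514 = 2.8458
Σp_Iᵢ² = 0.32² + 0.16² + 0.25² + 0.02² + 0.25² = 0.1024 + 0.0256 + 0.0625 + 0.0004 + 0.0625 = 0.2534
B_I = 1 / 0.2534 = 3.9463
Ranking by B (broadest → narrowest): morphospecies IV (4.94) > morphospecies I (3.95) > morphospecies III (2.85)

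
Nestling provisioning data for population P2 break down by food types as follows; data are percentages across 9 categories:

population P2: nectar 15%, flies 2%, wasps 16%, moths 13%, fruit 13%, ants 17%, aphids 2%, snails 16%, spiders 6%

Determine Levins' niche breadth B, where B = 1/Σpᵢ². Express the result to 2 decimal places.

Convert percentages to proportions (divide by 100).
Σpᵢ² = 0.15² + 0.02² + 0.16² + 0.13² + 0.13² + 0.17² + 0.02² + 0.16² + 0.06² = 0.0225 + 0.0004 + 0.0256 + 0.0169 + 0.0169 + 0.0289 + 0.0004 + 0.0256 + 0.0036 = 0.1408
B = 1 / 0.1408 = 7.1023

7.10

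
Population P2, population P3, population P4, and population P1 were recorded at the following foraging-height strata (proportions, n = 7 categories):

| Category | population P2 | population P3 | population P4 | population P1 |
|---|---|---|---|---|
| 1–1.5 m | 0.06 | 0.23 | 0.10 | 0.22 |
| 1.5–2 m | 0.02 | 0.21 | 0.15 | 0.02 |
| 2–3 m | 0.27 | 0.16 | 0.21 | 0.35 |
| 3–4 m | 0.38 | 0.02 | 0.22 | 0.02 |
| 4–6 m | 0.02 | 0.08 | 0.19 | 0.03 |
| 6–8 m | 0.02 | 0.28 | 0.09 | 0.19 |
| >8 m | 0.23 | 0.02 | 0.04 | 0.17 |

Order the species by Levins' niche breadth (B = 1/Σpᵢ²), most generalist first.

Σp_P2ᵢ² = 0.06² + 0.02² + 0.27² + 0.38² + 0.02² + 0.02² + 0.23² = 0.0036 + 0.0004 + 0.0729 + 0.1444 + 0.0004 + 0.0004 + 0.0529 = 0.2750
B_P2 = 1 / 0.2750 = 3.6364
Σp_P3ᵢ² = 0.23² + 0.21² + 0.16² + 0.02² + 0.08² + 0.28² + 0.02² = 0.0529 + 0.0441 + 0.0256 + 0.0004 + 0.0064 + 0.0784 + 0.0004 = 0.2082
B_P3 = 1 / 0.2082 = 4.8031
Σp_P4ᵢ² = 0.10² + 0.15² + 0.21² + 0.22² + 0.19² + 0.09² + 0.04² = 0.0100 + 0.0225 + 0.0441 + 0.0484 + 0.0361 + 0.0081 + 0.0016 = 0.1708
B_P4 = 1 / 0.1708 = 5.8548
Σp_P1ᵢ² = 0.22² + 0.02² + 0.35² + 0.02² + 0.03² + 0.19² + 0.17² = 0.0484 + 0.0004 + 0.1225 + 0.0004 + 0.0009 + 0.0361 + 0.0289 = 0.2376
B_P1 = 1 / 0.2376 = 4.2088
Ranking by B (broadest → narrowest): population P4 (5.85) > population P3 (4.80) > population P1 (4.21) > population P2 (3.64)

population P4 > population P3 > population P1 > population P2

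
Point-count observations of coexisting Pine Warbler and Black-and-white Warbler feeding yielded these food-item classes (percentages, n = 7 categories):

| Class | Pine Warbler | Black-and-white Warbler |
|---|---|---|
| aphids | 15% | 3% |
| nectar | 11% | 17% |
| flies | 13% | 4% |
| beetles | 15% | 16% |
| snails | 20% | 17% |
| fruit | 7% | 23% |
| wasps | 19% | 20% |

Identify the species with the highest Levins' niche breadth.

Pine Warbler

Convert percentages to proportions (divide by 100).
Σp_Pineᵢ² = 0.15² + 0.11² + 0.13² + 0.15² + 0.20² + 0.07² + 0.19² = 0.0225 + 0.0121 + 0.0169 + 0.0225 + 0.0400 + 0.0049 + 0.0361 = 0.1550
B_Pine = 1 / 0.1550 = 6.4516
Σp_Blacᵢ² = 0.03² + 0.17² + 0.04² + 0.16² + 0.17² + 0.23² + 0.20² = 0.0009 + 0.0289 + 0.0016 + 0.0256 + 0.0289 + 0.0529 + 0.0400 = 0.1788
B_Blac = 1 / 0.1788 = 5.5928
Highest B → broadest niche (most generalist): Pine Warbler (B = 6.45).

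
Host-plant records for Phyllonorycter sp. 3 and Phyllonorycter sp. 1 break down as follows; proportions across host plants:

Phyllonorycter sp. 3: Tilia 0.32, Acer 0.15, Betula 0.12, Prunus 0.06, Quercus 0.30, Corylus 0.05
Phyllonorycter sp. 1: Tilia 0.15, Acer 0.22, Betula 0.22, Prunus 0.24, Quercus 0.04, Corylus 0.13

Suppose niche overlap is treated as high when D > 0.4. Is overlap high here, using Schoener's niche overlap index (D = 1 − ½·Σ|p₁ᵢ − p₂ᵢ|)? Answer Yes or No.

Yes

Σ|p₁ᵢ − p₂ᵢ| = 0.17 + 0.07 + 0.10 + 0.18 + 0.26 + 0.08 = 0.86
D = 1 − ½ × 0.86 = 1 − 0.430 = 0.5700
D = 0.5700 > 0.4 → Yes.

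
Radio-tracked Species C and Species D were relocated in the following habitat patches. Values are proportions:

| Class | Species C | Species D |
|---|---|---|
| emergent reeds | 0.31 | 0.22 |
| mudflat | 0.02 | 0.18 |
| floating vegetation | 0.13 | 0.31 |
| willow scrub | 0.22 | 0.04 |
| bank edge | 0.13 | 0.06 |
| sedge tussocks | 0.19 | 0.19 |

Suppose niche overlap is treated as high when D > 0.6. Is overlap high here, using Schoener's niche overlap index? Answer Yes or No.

Yes

Σ|p₁ᵢ − p₂ᵢ| = 0.09 + 0.16 + 0.18 + 0.18 + 0.07 + 0.00 = 0.68
D = 1 − ½ × 0.68 = 1 − 0.340 = 0.6600
D = 0.6600 > 0.6 → Yes.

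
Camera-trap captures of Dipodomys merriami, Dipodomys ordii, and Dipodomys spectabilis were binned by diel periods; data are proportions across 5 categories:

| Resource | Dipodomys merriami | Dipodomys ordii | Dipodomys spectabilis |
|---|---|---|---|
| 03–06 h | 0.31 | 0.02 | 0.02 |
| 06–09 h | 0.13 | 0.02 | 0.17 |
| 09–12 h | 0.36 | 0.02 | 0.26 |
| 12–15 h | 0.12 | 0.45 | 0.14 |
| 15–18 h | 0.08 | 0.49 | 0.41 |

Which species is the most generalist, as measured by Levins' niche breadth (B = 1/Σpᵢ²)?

Σp_merrᵢ² = 0.31² + 0.13² + 0.36² + 0.12² + 0.08² = 0.0961 + 0.0169 + 0.1296 + 0.0144 + 0.0064 = 0.2634
B_merr = 1 / 0.2634 = 3.7965
Σp_ordiᵢ² = 0.02² + 0.02² + 0.02² + 0.45² + 0.49² = 0.0004 + 0.0004 + 0.0004 + 0.2025 + 0.2401 = 0.4438
B_ordi = 1 / 0.4438 = 2.2533
Σp_specᵢ² = 0.02² + 0.17² + 0.26² + 0.14² + 0.41² = 0.0004 + 0.0289 + 0.0676 + 0.0196 + 0.1681 = 0.2846
B_spec = 1 / 0.2846 = 3.5137
Highest B → broadest niche (most generalist): Dipodomys merriami (B = 3.80).

Dipodomys merriami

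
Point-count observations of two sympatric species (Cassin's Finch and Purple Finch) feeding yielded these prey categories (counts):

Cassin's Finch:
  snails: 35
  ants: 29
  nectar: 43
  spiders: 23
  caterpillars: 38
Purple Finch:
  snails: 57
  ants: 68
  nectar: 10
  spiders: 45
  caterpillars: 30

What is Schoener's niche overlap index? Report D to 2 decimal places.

Proportions for Cassin's Finch (n=168): 35/168=0.2083, 29/168=0.1726, 43/168=0.2560, 23/168=0.1369, 38/168=0.2262
Proportions for Purple Finch (n=210): 57/210=0.2714, 68/210=0.3238, 10/210=0.0476, 45/210=0.2143, 30/210=0.1429
Σ|p₁ᵢ − p₂ᵢ| = 0.0631 + 0.1512 + 0.2084 + 0.0774 + 0.0833 = 0.5834
D = 1 − ½ × 0.5834 = 1 − 0.29170 = 0.70830

0.71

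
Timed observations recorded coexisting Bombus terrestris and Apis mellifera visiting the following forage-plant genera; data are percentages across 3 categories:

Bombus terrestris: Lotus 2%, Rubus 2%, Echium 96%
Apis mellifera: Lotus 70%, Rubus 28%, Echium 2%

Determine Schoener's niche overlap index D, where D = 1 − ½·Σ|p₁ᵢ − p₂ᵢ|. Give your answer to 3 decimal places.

Convert percentages to proportions (divide by 100).
Σ|p₁ᵢ − p₂ᵢ| = 0.68 + 0.26 + 0.94 = 1.88
D = 1 − ½ × 1.88 = 1 − 0.940 = 0.06000

0.060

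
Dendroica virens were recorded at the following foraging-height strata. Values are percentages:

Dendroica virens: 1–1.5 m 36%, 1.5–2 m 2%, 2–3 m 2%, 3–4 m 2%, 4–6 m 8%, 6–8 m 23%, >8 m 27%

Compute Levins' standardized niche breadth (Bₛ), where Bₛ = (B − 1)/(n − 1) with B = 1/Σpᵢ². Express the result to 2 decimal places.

Convert percentages to proportions (divide by 100).
Σpᵢ² = 0.36² + 0.02² + 0.02² + 0.02² + 0.08² + 0.23² + 0.27² = 0.1296 + 0.0004 + 0.0004 + 0.0004 + 0.0064 + 0.0529 + 0.0729 = 0.2630
B = 1 / 0.2630 = 3.8023
Bₛ = (B − 1)/(n − 1) = (3.8023 − 1)/(7 − 1) = 2.8023/6 = 0.4671

0.47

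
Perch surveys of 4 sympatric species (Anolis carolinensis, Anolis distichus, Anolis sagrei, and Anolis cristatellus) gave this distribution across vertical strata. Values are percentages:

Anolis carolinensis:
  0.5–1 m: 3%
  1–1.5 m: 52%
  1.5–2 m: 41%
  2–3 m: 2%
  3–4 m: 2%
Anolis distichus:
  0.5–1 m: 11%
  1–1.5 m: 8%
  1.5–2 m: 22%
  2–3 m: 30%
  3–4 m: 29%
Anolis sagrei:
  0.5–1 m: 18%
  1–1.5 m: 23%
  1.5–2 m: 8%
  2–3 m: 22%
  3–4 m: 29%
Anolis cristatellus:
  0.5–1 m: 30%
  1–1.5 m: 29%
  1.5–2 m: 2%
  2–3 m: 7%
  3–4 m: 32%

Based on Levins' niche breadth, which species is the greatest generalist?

Convert percentages to proportions (divide by 100).
Σp_caroᵢ² = 0.03² + 0.52² + 0.41² + 0.02² + 0.02² = 0.0009 + 0.2704 + 0.1681 + 0.0004 + 0.0004 = 0.4402
B_caro = 1 / 0.4402 = 2.2717
Σp_distᵢ² = 0.11² + 0.08² + 0.22² + 0.30² + 0.29² = 0.0121 + 0.0064 + 0.0484 + 0.0900 + 0.0841 = 0.2410
B_dist = 1 / 0.2410 = 4.1494
Σp_sagrᵢ² = 0.18² + 0.23² + 0.08² + 0.22² + 0.29² = 0.0324 + 0.0529 + 0.0064 + 0.0484 + 0.0841 = 0.2242
B_sagr = 1 / 0.2242 = 4.4603
Σp_crisᵢ² = 0.30² + 0.29² + 0.02² + 0.07² + 0.32² = 0.0900 + 0.0841 + 0.0004 + 0.0049 + 0.1024 = 0.2818
B_cris = 1 / 0.2818 = 3.5486
Highest B → broadest niche (most generalist): Anolis sagrei (B = 4.46).

Anolis sagrei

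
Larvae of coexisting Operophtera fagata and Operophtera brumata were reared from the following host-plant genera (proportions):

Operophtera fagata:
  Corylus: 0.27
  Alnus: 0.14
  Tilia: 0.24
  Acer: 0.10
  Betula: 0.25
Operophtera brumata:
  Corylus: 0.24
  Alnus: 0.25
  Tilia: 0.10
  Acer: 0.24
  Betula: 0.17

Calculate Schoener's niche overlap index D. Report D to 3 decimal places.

0.750

Σ|p₁ᵢ − p₂ᵢ| = 0.03 + 0.11 + 0.14 + 0.14 + 0.08 = 0.50
D = 1 − ½ × 0.50 = 1 − 0.250 = 0.75000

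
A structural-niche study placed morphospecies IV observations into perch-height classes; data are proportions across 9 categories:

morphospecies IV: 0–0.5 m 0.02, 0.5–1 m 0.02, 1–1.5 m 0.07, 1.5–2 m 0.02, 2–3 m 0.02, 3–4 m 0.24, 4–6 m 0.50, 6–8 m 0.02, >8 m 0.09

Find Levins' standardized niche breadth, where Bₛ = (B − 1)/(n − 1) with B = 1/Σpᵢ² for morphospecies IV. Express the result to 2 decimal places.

Σpᵢ² = 0.02² + 0.02² + 0.07² + 0.02² + 0.02² + 0.24² + 0.50² + 0.02² + 0.09² = 0.0004 + 0.0004 + 0.0049 + 0.0004 + 0.0004 + 0.0576 + 0.2500 + 0.0004 + 0.0081 = 0.3226
B = 1 / 0.3226 = 3.0998
Bₛ = (B − 1)/(n − 1) = (3.0998 − 1)/(9 − 1) = 2.0998/8 = 0.2625

0.26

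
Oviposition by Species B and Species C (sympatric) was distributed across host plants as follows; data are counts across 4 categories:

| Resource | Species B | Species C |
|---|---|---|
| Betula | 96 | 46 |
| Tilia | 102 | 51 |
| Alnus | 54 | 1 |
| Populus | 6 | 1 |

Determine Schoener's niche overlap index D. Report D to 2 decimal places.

Proportions for Species B (n=258): 96/258=0.3721, 102/258=0.3953, 54/258=0.2093, 6/258=0.0233
Proportions for Species C (n=99): 46/99=0.4646, 51/99=0.5152, 1/99=0.0101, 1/99=0.0101
Σ|p₁ᵢ − p₂ᵢ| = 0.0925 + 0.1199 + 0.1992 + 0.0132 = 0.4248
D = 1 − ½ × 0.4248 = 1 − 0.21240 = 0.78760

0.79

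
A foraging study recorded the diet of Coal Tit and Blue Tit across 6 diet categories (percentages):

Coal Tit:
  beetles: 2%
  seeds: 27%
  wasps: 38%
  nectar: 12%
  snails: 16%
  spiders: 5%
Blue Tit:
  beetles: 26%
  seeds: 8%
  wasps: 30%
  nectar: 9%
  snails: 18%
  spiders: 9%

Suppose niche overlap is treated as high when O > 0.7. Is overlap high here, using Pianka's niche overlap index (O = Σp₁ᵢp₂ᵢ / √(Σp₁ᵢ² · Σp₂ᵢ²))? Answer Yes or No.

Yes

Convert percentages to proportions (divide by 100).
Σ p₁ᵢp₂ᵢ = 0.0052 + 0.0216 + 0.1140 + 0.0108 + 0.0288 + 0.0045 = 0.1849
Σp_1ᵢ² = 0.02² + 0.27² + 0.38² + 0.12² + 0.16² + 0.05² = 0.0004 + 0.0729 + 0.1444 + 0.0144 + 0.0256 + 0.0025 = 0.2602
Σp_2ᵢ² = 0.26² + 0.08² + 0.30² + 0.09² + 0.18² + 0.09² = 0.0676 + 0.0064 + 0.0900 + 0.0081 + 0.0324 + 0.0081 = 0.2126
O = 0.1849 / √(0.2602 × 0.2126) = 0.1849 / 0.23520 = 0.7861
O = 0.7861 > 0.7 → Yes.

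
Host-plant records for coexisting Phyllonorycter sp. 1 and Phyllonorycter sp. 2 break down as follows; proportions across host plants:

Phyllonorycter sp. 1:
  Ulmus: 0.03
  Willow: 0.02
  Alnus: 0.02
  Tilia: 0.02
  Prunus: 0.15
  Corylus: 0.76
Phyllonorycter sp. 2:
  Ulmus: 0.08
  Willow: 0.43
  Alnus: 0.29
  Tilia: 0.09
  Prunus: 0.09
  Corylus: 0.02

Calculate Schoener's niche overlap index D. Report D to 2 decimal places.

0.20

Σ|p₁ᵢ − p₂ᵢ| = 0.05 + 0.41 + 0.27 + 0.07 + 0.06 + 0.74 = 1.60
D = 1 − ½ × 1.60 = 1 − 0.800 = 0.2000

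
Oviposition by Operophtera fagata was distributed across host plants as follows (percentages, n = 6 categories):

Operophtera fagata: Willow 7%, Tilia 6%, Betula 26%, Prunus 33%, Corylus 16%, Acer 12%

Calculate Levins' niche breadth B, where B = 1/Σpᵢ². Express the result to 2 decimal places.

4.44

Convert percentages to proportions (divide by 100).
Σpᵢ² = 0.07² + 0.06² + 0.26² + 0.33² + 0.16² + 0.12² = 0.0049 + 0.0036 + 0.0676 + 0.1089 + 0.0256 + 0.0144 = 0.2250
B = 1 / 0.2250 = 4.4444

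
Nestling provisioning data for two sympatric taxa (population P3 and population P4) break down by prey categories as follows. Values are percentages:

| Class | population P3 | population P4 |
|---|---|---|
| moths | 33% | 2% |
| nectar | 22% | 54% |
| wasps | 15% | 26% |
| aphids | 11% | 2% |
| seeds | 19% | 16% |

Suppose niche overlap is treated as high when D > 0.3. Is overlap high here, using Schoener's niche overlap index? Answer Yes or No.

Convert percentages to proportions (divide by 100).
Σ|p₁ᵢ − p₂ᵢ| = 0.31 + 0.32 + 0.11 + 0.09 + 0.03 = 0.86
D = 1 − ½ × 0.86 = 1 − 0.430 = 0.5700
D = 0.5700 > 0.3 → Yes.

Yes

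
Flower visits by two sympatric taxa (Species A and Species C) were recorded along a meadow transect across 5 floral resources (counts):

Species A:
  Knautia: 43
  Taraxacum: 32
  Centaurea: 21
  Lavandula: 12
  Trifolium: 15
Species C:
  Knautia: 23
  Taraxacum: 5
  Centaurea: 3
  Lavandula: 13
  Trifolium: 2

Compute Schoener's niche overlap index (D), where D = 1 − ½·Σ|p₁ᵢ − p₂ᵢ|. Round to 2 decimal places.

0.66

Proportions for Species A (n=123): 43/123=0.3496, 32/123=0.2602, 21/123=0.1707, 12/123=0.0976, 15/123=0.1220
Proportions for Species C (n=46): 23/46=0.5000, 5/46=0.1087, 3/46=0.0652, 13/46=0.2826, 2/46=0.0435
Σ|p₁ᵢ − p₂ᵢ| = 0.1504 + 0.1515 + 0.1055 + 0.1850 + 0.0785 = 0.6709
D = 1 − ½ × 0.6709 = 1 − 0.33545 = 0.66455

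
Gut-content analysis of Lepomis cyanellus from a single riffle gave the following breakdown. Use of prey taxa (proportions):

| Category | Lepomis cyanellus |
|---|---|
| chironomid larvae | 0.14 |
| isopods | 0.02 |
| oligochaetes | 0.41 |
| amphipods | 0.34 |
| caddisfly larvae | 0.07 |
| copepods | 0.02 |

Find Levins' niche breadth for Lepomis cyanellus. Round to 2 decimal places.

3.24

Σpᵢ² = 0.14² + 0.02² + 0.41² + 0.34² + 0.07² + 0.02² = 0.0196 + 0.0004 + 0.1681 + 0.1156 + 0.0049 + 0.0004 = 0.3090
B = 1 / 0.3090 = 3.2362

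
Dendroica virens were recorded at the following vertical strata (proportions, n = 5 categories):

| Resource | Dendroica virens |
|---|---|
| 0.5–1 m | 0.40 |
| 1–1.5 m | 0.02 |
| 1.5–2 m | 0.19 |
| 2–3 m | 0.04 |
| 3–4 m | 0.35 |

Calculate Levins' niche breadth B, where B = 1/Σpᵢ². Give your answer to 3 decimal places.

3.119

Σpᵢ² = 0.40² + 0.02² + 0.19² + 0.04² + 0.35² = 0.1600 + 0.0004 + 0.0361 + 0.0016 + 0.1225 = 0.3206
B = 1 / 0.3206 = 3.11915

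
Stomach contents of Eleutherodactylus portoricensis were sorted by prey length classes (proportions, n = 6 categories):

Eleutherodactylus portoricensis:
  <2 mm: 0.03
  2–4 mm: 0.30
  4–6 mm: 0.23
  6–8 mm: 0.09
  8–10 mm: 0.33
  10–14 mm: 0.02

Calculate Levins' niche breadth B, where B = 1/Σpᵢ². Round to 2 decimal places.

3.83

Σpᵢ² = 0.03² + 0.30² + 0.23² + 0.09² + 0.33² + 0.02² = 0.0009 + 0.0900 + 0.0529 + 0.0081 + 0.1089 + 0.0004 = 0.2612
B = 1 / 0.2612 = 3.8285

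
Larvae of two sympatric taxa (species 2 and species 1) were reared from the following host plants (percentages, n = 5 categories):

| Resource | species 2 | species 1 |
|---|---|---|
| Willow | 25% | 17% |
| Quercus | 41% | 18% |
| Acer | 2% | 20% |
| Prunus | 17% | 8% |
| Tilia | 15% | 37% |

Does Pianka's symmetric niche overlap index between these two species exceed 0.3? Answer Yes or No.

Convert percentages to proportions (divide by 100).
Σ p₁ᵢp₂ᵢ = 0.0425 + 0.0738 + 0.0040 + 0.0136 + 0.0555 = 0.1894
Σp_1ᵢ² = 0.25² + 0.41² + 0.02² + 0.17² + 0.15² = 0.0625 + 0.1681 + 0.0004 + 0.0289 + 0.0225 = 0.2824
Σp_2ᵢ² = 0.17² + 0.18² + 0.20² + 0.08² + 0.37² = 0.0289 + 0.0324 + 0.0400 + 0.0064 + 0.1369 = 0.2446
O = 0.1894 / √(0.2824 × 0.2446) = 0.1894 / 0.26282 = 0.7206
O = 0.7206 > 0.3 → Yes.

Yes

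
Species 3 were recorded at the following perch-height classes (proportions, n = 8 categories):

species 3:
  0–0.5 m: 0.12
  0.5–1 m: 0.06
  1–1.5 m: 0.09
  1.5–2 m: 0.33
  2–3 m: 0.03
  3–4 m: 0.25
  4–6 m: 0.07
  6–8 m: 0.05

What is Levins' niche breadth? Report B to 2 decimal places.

4.86

Σpᵢ² = 0.12² + 0.06² + 0.09² + 0.33² + 0.03² + 0.25² + 0.07² + 0.05² = 0.0144 + 0.0036 + 0.0081 + 0.1089 + 0.0009 + 0.0625 + 0.0049 + 0.0025 = 0.2058
B = 1 / 0.2058 = 4.8591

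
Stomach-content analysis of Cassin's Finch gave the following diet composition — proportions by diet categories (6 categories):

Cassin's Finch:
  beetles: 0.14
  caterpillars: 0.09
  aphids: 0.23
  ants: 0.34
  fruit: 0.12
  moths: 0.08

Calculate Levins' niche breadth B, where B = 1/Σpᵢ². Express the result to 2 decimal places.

Σpᵢ² = 0.14² + 0.09² + 0.23² + 0.34² + 0.12² + 0.08² = 0.0196 + 0.0081 + 0.0529 + 0.1156 + 0.0144 + 0.0064 = 0.2170
B = 1 / 0.2170 = 4.6083

4.61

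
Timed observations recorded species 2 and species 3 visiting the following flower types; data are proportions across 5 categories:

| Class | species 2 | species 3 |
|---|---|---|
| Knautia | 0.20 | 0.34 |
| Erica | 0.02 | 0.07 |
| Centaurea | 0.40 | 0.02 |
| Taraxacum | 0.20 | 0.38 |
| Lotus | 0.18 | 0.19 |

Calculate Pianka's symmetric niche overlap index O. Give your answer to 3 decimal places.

0.654

Σ p₁ᵢp₂ᵢ = 0.0680 + 0.0014 + 0.0080 + 0.0760 + 0.0342 = 0.1876
Σp_1ᵢ² = 0.20² + 0.02² + 0.40² + 0.20² + 0.18² = 0.0400 + 0.0004 + 0.1600 + 0.0400 + 0.0324 = 0.2728
Σp_2ᵢ² = 0.34² + 0.07² + 0.02² + 0.38² + 0.19² = 0.1156 + 0.0049 + 0.0004 + 0.1444 + 0.0361 = 0.3014
O = 0.1876 / √(0.2728 × 0.3014) = 0.1876 / 0.286744 = 0.65424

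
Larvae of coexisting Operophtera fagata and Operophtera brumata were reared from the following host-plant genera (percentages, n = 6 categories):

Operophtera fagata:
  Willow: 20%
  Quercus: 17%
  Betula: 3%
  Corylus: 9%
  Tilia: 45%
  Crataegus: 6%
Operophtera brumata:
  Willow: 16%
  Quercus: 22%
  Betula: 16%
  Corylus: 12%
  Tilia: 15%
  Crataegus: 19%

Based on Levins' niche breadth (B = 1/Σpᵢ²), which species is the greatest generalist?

Operophtera brumata

Convert percentages to proportions (divide by 100).
Σp_fagaᵢ² = 0.20² + 0.17² + 0.03² + 0.09² + 0.45² + 0.06² = 0.0400 + 0.0289 + 0.0009 + 0.0081 + 0.2025 + 0.0036 = 0.2840
B_faga = 1 / 0.2840 = 3.5211
Σp_brumᵢ² = 0.16² + 0.22² + 0.16² + 0.12² + 0.15² + 0.19² = 0.0256 + 0.0484 + 0.0256 + 0.0144 + 0.0225 + 0.0361 = 0.1726
B_brum = 1 / 0.1726 = 5.7937
Highest B → broadest niche (most generalist): Operophtera brumata (B = 5.79).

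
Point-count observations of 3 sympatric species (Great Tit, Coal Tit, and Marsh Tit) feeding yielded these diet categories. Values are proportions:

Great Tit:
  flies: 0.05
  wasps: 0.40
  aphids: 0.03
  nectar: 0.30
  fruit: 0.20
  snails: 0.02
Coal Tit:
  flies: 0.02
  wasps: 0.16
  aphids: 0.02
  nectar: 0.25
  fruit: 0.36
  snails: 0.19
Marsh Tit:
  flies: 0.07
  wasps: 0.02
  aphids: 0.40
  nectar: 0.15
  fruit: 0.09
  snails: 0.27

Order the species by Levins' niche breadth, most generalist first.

Σp_Greaᵢ² = 0.05² + 0.40² + 0.03² + 0.30² + 0.20² + 0.02² = 0.0025 + 0.1600 + 0.0009 + 0.0900 + 0.0400 + 0.0004 = 0.2938
B_Grea = 1 / 0.2938 = 3.4037
Σp_Coalᵢ² = 0.02² + 0.16² + 0.02² + 0.25² + 0.36² + 0.19² = 0.0004 + 0.0256 + 0.0004 + 0.0625 + 0.1296 + 0.0361 = 0.2546
B_Coal = 1 / 0.2546 = 3.9277
Σp_Marsᵢ² = 0.07² + 0.02² + 0.40² + 0.15² + 0.09² + 0.27² = 0.0049 + 0.0004 + 0.1600 + 0.0225 + 0.0081 + 0.0729 = 0.2688
B_Mars = 1 / 0.2688 = 3.7202
Ranking by B (broadest → narrowest): Coal Tit (3.93) > Marsh Tit (3.72) > Great Tit (3.40)

Coal Tit > Marsh Tit > Great Tit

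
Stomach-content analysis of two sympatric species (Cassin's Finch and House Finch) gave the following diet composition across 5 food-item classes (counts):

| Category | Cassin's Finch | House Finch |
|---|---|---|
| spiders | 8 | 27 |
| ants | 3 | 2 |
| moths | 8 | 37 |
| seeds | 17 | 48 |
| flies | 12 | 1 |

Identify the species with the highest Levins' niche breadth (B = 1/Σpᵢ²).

Cassin's Finch

Proportions for Cassin's Finch (n=48): 8/48=0.1667, 3/48=0.0625, 8/48=0.1667, 17/48=0.3542, 12/48=0.2500
Proportions for House Finch (n=115): 27/115=0.2348, 2/115=0.0174, 37/115=0.3217, 48/115=0.4174, 1/115=0.0087
Σp_Cassᵢ² = 0.1667² + 0.0625² + 0.1667² + 0.3542² + 0.2500² = 0.027789 + 0.003906 + 0.027789 + 0.125458 + 0.062500 = 0.247442
B_Cass = 1 / 0.247442 = 4.0414
Σp_Housᵢ² = 0.2348² + 0.0174² + 0.3217² + 0.4174² + 0.0087² = 0.055131 + 0.000303 + 0.103491 + 0.174223 + 0.000076 = 0.333224
B_Hous = 1 / 0.333224 = 3.0010
Highest B → broadest niche (most generalist): Cassin's Finch (B = 4.04).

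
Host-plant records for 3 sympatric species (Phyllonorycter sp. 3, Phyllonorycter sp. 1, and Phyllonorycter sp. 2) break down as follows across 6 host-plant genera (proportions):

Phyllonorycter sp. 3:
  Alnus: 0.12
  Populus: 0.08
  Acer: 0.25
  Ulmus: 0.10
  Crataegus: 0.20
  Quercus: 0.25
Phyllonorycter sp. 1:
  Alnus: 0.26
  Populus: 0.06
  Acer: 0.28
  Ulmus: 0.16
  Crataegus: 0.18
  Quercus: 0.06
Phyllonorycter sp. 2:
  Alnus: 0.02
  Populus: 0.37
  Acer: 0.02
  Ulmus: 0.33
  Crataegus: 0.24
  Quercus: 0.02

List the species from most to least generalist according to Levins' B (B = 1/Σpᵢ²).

Σp_3ᵢ² = 0.12² + 0.08² + 0.25² + 0.10² + 0.20² + 0.25² = 0.0144 + 0.0064 + 0.0625 + 0.0100 + 0.0400 + 0.0625 = 0.1958
B_3 = 1 / 0.1958 = 5.1073
Σp_1ᵢ² = 0.26² + 0.06² + 0.28² + 0.16² + 0.18² + 0.06² = 0.0676 + 0.0036 + 0.0784 + 0.0256 + 0.0324 + 0.0036 = 0.2112
B_1 = 1 / 0.2112 = 4.7348
Σp_2ᵢ² = 0.02² + 0.37² + 0.02² + 0.33² + 0.24² + 0.02² = 0.0004 + 0.1369 + 0.0004 + 0.1089 + 0.0576 + 0.0004 = 0.3046
B_2 = 1 / 0.3046 = 3.2830
Ranking by B (broadest → narrowest): Phyllonorycter sp. 3 (5.11) > Phyllonorycter sp. 1 (4.73) > Phyllonorycter sp. 2 (3.28)

Phyllonorycter sp. 3 > Phyllonorycter sp. 1 > Phyllonorycter sp. 2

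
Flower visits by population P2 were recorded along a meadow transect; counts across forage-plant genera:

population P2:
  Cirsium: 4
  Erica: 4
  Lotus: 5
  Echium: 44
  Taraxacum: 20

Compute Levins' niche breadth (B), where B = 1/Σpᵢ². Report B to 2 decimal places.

Proportions for population P2 (n=77): 4/77=0.0519, 4/77=0.0519, 5/77=0.0649, 44/77=0.5714, 20/77=0.2597
Σpᵢ² = 0.0519² + 0.0519² + 0.0649² + 0.5714² + 0.2597² = 0.002694 + 0.002694 + 0.004212 + 0.326498 + 0.067444 = 0.403542
B = 1 / 0.403542 = 2.4781

2.48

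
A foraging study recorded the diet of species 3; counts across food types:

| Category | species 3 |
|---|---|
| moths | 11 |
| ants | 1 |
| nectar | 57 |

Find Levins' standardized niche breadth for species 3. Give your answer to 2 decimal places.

0.21

Proportions for species 3 (n=69): 11/69=0.1594, 1/69=0.0145, 57/69=0.8261
Σpᵢ² = 0.1594² + 0.0145² + 0.8261² = 0.025408 + 0.000210 + 0.682441 = 0.708059
B = 1 / 0.708059 = 1.4123
Bₛ = (B − 1)/(n − 1) = (1.4123 − 1)/(3 − 1) = 0.4123/2 = 0.2062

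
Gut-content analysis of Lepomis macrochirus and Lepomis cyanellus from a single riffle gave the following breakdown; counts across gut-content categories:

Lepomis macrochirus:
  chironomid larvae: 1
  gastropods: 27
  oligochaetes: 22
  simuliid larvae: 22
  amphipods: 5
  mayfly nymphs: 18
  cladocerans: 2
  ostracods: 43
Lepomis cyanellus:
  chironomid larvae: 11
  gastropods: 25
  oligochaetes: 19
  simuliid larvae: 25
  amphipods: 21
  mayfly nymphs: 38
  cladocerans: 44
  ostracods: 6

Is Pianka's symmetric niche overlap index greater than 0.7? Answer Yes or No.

Proportions for Lepomis macrochirus (n=140): 1/140=0.0071, 27/140=0.1929, 22/140=0.1571, 22/140=0.1571, 5/140=0.0357, 18/140=0.1286, 2/140=0.0143, 43/140=0.3071
Proportions for Lepomis cyanellus (n=189): 11/189=0.0582, 25/189=0.1323, 19/189=0.1005, 25/189=0.1323, 21/189=0.1111, 38/189=0.2011, 44/189=0.2328, 6/189=0.0317
Σ p₁ᵢp₂ᵢ = 0.000413 + 0.025521 + 0.015789 + 0.020784 + 0.003966 + 0.025861 + 0.003329 + 0.009735 = 0.105398
Σp_1ᵢ² = 0.0071² + 0.1929² + 0.1571² + 0.1571² + 0.0357² + 0.1286² + 0.0143² + 0.3071² = 0.000050 + 0.037210 + 0.024680 + 0.024680 + 0.001274 + 0.016538 + 0.000204 + 0.094310 = 0.198946
Σp_2ᵢ² = 0.0582² + 0.1323² + 0.1005² + 0.1323² + 0.1111² + 0.2011² + 0.2328² + 0.0317² = 0.003387 + 0.017503 + 0.010100 + 0.017503 + 0.012343 + 0.040441 + 0.054196 + 0.001005 = 0.156478
O = 0.105398 / √(0.198946 × 0.156478) = 0.105398 / 0.1764389 = 0.5974
O = 0.5974 < 0.7 → No.

No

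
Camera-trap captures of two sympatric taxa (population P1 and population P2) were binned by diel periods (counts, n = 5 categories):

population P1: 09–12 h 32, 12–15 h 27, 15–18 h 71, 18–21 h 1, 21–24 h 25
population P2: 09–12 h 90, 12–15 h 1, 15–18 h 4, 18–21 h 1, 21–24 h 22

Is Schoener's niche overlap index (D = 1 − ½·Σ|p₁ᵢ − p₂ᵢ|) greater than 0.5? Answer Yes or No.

No

Proportions for population P1 (n=156): 32/156=0.2051, 27/156=0.1731, 71/156=0.4551, 1/156=0.0064, 25/156=0.1603
Proportions for population P2 (n=118): 90/118=0.7627, 1/118=0.0085, 4/118=0.0339, 1/118=0.0085, 22/118=0.1864
Σ|p₁ᵢ − p₂ᵢ| = 0.5576 + 0.1646 + 0.4212 + 0.0021 + 0.0261 = 1.1716
D = 1 − ½ × 1.1716 = 1 − 0.58580 = 0.41420
D = 0.41420 < 0.5 → No.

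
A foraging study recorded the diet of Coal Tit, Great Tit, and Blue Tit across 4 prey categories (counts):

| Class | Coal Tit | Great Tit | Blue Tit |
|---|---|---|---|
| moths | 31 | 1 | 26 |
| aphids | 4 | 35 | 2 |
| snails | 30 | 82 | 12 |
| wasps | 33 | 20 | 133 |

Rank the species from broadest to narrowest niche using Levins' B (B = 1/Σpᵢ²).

Coal Tit > Great Tit > Blue Tit

Proportions for Coal Tit (n=98): 31/98=0.3163, 4/98=0.0408, 30/98=0.3061, 33/98=0.3367
Proportions for Great Tit (n=138): 1/138=0.0072, 35/138=0.2536, 82/138=0.5942, 20/138=0.1449
Proportions for Blue Tit (n=173): 26/173=0.1503, 2/173=0.0116, 12/173=0.0694, 133/173=0.7688
Σp_Coalᵢ² = 0.3163² + 0.0408² + 0.3061² + 0.3367² = 0.100046 + 0.001665 + 0.093697 + 0.113367 = 0.308775
B_Coal = 1 / 0.308775 = 3.2386
Σp_Greaᵢ² = 0.0072² + 0.2536² + 0.5942² + 0.1449² = 0.000052 + 0.064313 + 0.353074 + 0.020996 = 0.438435
B_Grea = 1 / 0.438435 = 2.2808
Σp_Blueᵢ² = 0.1503² + 0.0116² + 0.0694² + 0.7688² = 0.022590 + 0.000135 + 0.004816 + 0.591053 = 0.618594
B_Blue = 1 / 0.618594 = 1.6166
Ranking by B (broadest → narrowest): Coal Tit (3.24) > Great Tit (2.28) > Blue Tit (1.62)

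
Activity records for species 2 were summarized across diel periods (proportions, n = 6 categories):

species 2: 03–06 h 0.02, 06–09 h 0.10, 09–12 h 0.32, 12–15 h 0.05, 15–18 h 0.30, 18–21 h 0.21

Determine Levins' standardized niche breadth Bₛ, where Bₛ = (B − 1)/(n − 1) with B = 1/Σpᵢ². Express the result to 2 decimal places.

Σpᵢ² = 0.02² + 0.10² + 0.32² + 0.05² + 0.30² + 0.21² = 0.0004 + 0.0100 + 0.1024 + 0.0025 + 0.0900 + 0.0441 = 0.2494
B = 1 / 0.2494 = 4.0096
Bₛ = (B − 1)/(n − 1) = (4.0096 − 1)/(6 − 1) = 3.0096/5 = 0.6019

0.60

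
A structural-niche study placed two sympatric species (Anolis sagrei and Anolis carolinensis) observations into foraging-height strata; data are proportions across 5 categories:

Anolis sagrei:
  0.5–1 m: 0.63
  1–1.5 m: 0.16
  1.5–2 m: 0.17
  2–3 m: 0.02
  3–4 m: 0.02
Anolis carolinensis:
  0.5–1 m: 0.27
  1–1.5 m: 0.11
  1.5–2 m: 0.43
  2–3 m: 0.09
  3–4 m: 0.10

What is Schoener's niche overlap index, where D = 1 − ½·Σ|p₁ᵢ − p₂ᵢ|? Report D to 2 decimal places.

0.59

Σ|p₁ᵢ − p₂ᵢ| = 0.36 + 0.05 + 0.26 + 0.07 + 0.08 = 0.82
D = 1 − ½ × 0.82 = 1 − 0.410 = 0.5900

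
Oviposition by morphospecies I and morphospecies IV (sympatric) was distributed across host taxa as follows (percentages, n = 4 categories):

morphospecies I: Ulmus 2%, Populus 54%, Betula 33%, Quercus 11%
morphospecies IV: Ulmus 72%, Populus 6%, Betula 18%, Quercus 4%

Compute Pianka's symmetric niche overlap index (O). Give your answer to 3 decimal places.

0.231

Convert percentages to proportions (divide by 100).
Σ p₁ᵢp₂ᵢ = 0.0144 + 0.0324 + 0.0594 + 0.0044 = 0.1106
Σp_1ᵢ² = 0.02² + 0.54² + 0.33² + 0.11² = 0.0004 + 0.2916 + 0.1089 + 0.0121 = 0.4130
Σp_2ᵢ² = 0.72² + 0.06² + 0.18² + 0.04² = 0.5184 + 0.0036 + 0.0324 + 0.0016 = 0.5560
O = 0.1106 / √(0.4130 × 0.5560) = 0.1106 / 0.479195 = 0.23080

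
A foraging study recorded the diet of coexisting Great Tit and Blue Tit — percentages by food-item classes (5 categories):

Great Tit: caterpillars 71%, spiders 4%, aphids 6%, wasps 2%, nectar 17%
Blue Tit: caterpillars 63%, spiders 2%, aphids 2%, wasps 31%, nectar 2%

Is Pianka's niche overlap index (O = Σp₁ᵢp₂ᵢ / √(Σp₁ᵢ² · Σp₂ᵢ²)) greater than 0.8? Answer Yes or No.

Convert percentages to proportions (divide by 100).
Σ p₁ᵢp₂ᵢ = 0.4473 + 0.0008 + 0.0012 + 0.0062 + 0.0034 = 0.4589
Σp_1ᵢ² = 0.71² + 0.04² + 0.06² + 0.02² + 0.17² = 0.5041 + 0.0016 + 0.0036 + 0.0004 + 0.0289 = 0.5386
Σp_2ᵢ² = 0.63² + 0.02² + 0.02² + 0.31² + 0.02² = 0.3969 + 0.0004 + 0.0004 + 0.0961 + 0.0004 = 0.4942
O = 0.4589 / √(0.5386 × 0.4942) = 0.4589 / 0.51592 = 0.8895
O = 0.8895 > 0.8 → Yes.

Yes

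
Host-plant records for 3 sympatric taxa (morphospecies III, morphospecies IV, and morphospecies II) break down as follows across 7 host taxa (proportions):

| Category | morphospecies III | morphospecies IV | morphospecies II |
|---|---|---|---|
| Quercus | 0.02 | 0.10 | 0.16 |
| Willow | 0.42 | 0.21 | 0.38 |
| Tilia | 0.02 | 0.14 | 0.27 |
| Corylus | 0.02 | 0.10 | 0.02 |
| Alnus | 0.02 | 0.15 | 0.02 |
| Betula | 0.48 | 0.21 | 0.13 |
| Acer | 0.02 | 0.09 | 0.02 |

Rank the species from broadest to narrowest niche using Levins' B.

morphospecies IV > morphospecies II > morphospecies III

Σp_IIIᵢ² = 0.02² + 0.42² + 0.02² + 0.02² + 0.02² + 0.48² + 0.02² = 0.0004 + 0.1764 + 0.0004 + 0.0004 + 0.0004 + 0.2304 + 0.0004 = 0.4088
B_III = 1 / 0.4088 = 2.4462
Σp_IVᵢ² = 0.10² + 0.21² + 0.14² + 0.10² + 0.15² + 0.21² + 0.09² = 0.0100 + 0.0441 + 0.0196 + 0.0100 + 0.0225 + 0.0441 + 0.0081 = 0.1584
B_IV = 1 / 0.1584 = 6.3131
Σp_IIᵢ² = 0.16² + 0.38² + 0.27² + 0.02² + 0.02² + 0.13² + 0.02² = 0.0256 + 0.1444 + 0.0729 + 0.0004 + 0.0004 + 0.0169 + 0.0004 = 0.2610
B_II = 1 / 0.2610 = 3.8314
Ranking by B (broadest → narrowest): morphospecies IV (6.31) > morphospecies II (3.83) > morphospecies III (2.45)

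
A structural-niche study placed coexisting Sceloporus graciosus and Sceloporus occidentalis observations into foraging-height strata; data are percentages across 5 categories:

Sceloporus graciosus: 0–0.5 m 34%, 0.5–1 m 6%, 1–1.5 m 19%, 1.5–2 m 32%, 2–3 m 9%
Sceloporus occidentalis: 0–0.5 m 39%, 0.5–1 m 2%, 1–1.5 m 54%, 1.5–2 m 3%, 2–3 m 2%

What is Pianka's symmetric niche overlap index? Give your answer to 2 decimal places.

0.72

Convert percentages to proportions (divide by 100).
Σ p₁ᵢp₂ᵢ = 0.1326 + 0.0012 + 0.1026 + 0.0096 + 0.0018 = 0.2478
Σp_1ᵢ² = 0.34² + 0.06² + 0.19² + 0.32² + 0.09² = 0.1156 + 0.0036 + 0.0361 + 0.1024 + 0.0081 = 0.2658
Σp_2ᵢ² = 0.39² + 0.02² + 0.54² + 0.03² + 0.02² = 0.1521 + 0.0004 + 0.2916 + 0.0009 + 0.0004 = 0.4454
O = 0.2478 / √(0.2658 × 0.4454) = 0.2478 / 0.34407 = 0.7202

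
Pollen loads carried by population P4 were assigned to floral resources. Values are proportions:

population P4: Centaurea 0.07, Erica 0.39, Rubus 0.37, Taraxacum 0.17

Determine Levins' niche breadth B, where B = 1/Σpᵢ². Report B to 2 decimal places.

Σpᵢ² = 0.07² + 0.39² + 0.37² + 0.17² = 0.0049 + 0.1521 + 0.1369 + 0.0289 = 0.3228
B = 1 / 0.3228 = 3.0979

3.10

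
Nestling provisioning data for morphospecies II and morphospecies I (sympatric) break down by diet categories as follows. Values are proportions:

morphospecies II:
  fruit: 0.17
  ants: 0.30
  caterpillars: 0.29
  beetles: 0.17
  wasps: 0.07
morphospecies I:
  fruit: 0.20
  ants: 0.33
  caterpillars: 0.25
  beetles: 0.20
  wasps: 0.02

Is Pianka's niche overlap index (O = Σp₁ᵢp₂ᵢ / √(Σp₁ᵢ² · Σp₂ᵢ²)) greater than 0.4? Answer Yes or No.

Σ p₁ᵢp₂ᵢ = 0.0340 + 0.0990 + 0.0725 + 0.0340 + 0.0014 = 0.2409
Σp_1ᵢ² = 0.17² + 0.30² + 0.29² + 0.17² + 0.07² = 0.0289 + 0.0900 + 0.0841 + 0.0289 + 0.0049 = 0.2368
Σp_2ᵢ² = 0.20² + 0.33² + 0.25² + 0.20² + 0.02² = 0.0400 + 0.1089 + 0.0625 + 0.0400 + 0.0004 = 0.2518
O = 0.2409 / √(0.2368 × 0.2518) = 0.2409 / 0.24418 = 0.9866
O = 0.9866 > 0.4 → Yes.

Yes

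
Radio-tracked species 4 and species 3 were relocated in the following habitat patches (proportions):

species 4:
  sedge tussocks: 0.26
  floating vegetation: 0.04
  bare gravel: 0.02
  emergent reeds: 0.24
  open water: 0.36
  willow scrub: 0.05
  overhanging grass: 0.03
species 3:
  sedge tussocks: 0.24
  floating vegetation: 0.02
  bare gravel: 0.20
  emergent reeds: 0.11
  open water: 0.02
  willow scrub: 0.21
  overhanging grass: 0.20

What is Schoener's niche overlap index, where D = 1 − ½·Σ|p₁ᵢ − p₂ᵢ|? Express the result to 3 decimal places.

Σ|p₁ᵢ − p₂ᵢ| = 0.02 + 0.02 + 0.18 + 0.13 + 0.34 + 0.16 + 0.17 = 1.02
D = 1 − ½ × 1.02 = 1 − 0.510 = 0.49000

0.490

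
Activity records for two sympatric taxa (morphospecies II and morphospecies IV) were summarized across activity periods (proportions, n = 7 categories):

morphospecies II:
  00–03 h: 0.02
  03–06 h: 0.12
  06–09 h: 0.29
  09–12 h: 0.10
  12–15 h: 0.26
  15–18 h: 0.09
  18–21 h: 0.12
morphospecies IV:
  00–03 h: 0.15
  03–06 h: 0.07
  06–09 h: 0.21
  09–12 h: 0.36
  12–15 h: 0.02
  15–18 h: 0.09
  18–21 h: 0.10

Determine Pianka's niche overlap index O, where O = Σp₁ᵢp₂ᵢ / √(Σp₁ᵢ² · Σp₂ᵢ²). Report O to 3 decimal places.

0.639

Σ p₁ᵢp₂ᵢ = 0.0030 + 0.0084 + 0.0609 + 0.0360 + 0.0052 + 0.0081 + 0.0120 = 0.1336
Σp_1ᵢ² = 0.02² + 0.12² + 0.29² + 0.10² + 0.26² + 0.09² + 0.12² = 0.0004 + 0.0144 + 0.0841 + 0.0100 + 0.0676 + 0.0081 + 0.0144 = 0.1990
Σp_2ᵢ² = 0.15² + 0.07² + 0.21² + 0.36² + 0.02² + 0.09² + 0.10² = 0.0225 + 0.0049 + 0.0441 + 0.1296 + 0.0004 + 0.0081 + 0.0100 = 0.2196
O = 0.1336 / √(0.1990 × 0.2196) = 0.1336 / 0.209046 = 0.63909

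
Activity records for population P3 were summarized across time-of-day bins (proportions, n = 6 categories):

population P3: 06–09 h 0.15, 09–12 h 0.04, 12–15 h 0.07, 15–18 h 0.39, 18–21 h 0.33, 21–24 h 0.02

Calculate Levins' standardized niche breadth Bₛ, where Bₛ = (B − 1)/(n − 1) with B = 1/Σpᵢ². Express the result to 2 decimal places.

Σpᵢ² = 0.15² + 0.04² + 0.07² + 0.39² + 0.33² + 0.02² = 0.0225 + 0.0016 + 0.0049 + 0.1521 + 0.1089 + 0.0004 = 0.2904
B = 1 / 0.2904 = 3.4435
Bₛ = (B − 1)/(n − 1) = (3.4435 − 1)/(6 − 1) = 2.4435/5 = 0.4887

0.49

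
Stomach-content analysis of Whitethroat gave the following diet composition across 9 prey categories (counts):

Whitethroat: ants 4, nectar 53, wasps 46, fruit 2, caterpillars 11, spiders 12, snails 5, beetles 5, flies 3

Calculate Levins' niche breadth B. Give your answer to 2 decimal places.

Proportions for Whitethroat (n=141): 4/141=0.0284, 53/141=0.3759, 46/141=0.3262, 2/141=0.0142, 11/141=0.0780, 12/141=0.0851, 5/141=0.0355, 5/141=0.0355, 3/141=0.0213
Σpᵢ² = 0.0284² + 0.3759² + 0.3262² + 0.0142² + 0.0780² + 0.0851² + 0.0355² + 0.0355² + 0.0213² = 0.000807 + 0.141301 + 0.106406 + 0.000202 + 0.006084 + 0.007242 + 0.001260 + 0.001260 + 0.000454 = 0.265016
B = 1 / 0.265016 = 3.7734

3.77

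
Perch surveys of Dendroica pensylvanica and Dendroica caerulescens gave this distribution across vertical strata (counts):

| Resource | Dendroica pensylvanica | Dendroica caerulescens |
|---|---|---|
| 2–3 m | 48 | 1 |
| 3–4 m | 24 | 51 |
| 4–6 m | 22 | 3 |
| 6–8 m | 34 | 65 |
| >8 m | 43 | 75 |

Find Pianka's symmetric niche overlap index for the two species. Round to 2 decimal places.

Proportions for Dendroica pensylvanica (n=171): 48/171=0.2807, 24/171=0.1404, 22/171=0.1287, 34/171=0.1988, 43/171=0.2515
Proportions for Dendroica caerulescens (n=195): 1/195=0.0051, 51/195=0.2615, 3/195=0.0154, 65/195=0.3333, 75/195=0.3846
Σ p₁ᵢp₂ᵢ = 0.001432 + 0.036715 + 0.001982 + 0.066260 + 0.096727 = 0.203116
Σp_1ᵢ² = 0.2807² + 0.1404² + 0.1287² + 0.1988² + 0.2515² = 0.078792 + 0.019712 + 0.016564 + 0.039521 + 0.063252 = 0.217841
Σp_2ᵢ² = 0.0051² + 0.2615² + 0.0154² + 0.3333² + 0.3846² = 0.000026 + 0.068382 + 0.000237 + 0.111089 + 0.147917 = 0.327651
O = 0.203116 / √(0.217841 × 0.327651) = 0.203116 / 0.2671625 = 0.7603

0.76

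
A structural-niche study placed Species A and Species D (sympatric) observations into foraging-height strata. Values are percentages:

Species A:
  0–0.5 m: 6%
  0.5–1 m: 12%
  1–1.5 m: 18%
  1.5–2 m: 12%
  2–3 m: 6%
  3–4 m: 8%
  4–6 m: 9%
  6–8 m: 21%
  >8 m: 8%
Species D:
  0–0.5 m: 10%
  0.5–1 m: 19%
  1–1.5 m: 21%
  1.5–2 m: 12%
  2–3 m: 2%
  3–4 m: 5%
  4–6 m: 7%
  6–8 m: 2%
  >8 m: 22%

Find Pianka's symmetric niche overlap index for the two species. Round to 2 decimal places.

Convert percentages to proportions (divide by 100).
Σ p₁ᵢp₂ᵢ = 0.0060 + 0.0228 + 0.0378 + 0.0144 + 0.0012 + 0.0040 + 0.0063 + 0.0042 + 0.0176 = 0.1143
Σp_1ᵢ² = 0.06² + 0.12² + 0.18² + 0.12² + 0.06² + 0.08² + 0.09² + 0.21² + 0.08² = 0.0036 + 0.0144 + 0.0324 + 0.0144 + 0.0036 + 0.0064 + 0.0081 + 0.0441 + 0.0064 = 0.1334
Σp_2ᵢ² = 0.10² + 0.19² + 0.21² + 0.12² + 0.02² + 0.05² + 0.07² + 0.02² + 0.22² = 0.0100 + 0.0361 + 0.0441 + 0.0144 + 0.0004 + 0.0025 + 0.0049 + 0.0004 + 0.0484 = 0.1612
O = 0.1143 / √(0.1334 × 0.1612) = 0.1143 / 0.14664 = 0.7795

0.78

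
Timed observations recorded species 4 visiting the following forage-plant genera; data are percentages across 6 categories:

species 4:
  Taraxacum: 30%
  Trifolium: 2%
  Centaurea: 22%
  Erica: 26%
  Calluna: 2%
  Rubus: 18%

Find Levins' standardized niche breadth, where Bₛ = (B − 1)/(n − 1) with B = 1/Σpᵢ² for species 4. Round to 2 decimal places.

0.64

Convert percentages to proportions (divide by 100).
Σpᵢ² = 0.30² + 0.02² + 0.22² + 0.26² + 0.02² + 0.18² = 0.0900 + 0.0004 + 0.0484 + 0.0676 + 0.0004 + 0.0324 = 0.2392
B = 1 / 0.2392 = 4.1806
Bₛ = (B − 1)/(n − 1) = (4.1806 − 1)/(6 − 1) = 3.1806/5 = 0.6361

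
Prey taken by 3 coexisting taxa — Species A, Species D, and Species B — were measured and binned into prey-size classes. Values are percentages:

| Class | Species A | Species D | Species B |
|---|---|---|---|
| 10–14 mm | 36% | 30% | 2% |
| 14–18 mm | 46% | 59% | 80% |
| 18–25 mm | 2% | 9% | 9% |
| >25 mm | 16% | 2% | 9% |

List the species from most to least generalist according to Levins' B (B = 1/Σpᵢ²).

Convert percentages to proportions (divide by 100).
Σp_Aᵢ² = 0.36² + 0.46² + 0.02² + 0.16² = 0.1296 + 0.2116 + 0.0004 + 0.0256 = 0.3672
B_A = 1 / 0.3672 = 2.7233
Σp_Dᵢ² = 0.30² + 0.59² + 0.09² + 0.02² = 0.0900 + 0.3481 + 0.0081 + 0.0004 = 0.4466
B_D = 1 / 0.4466 = 2.2391
Σp_Bᵢ² = 0.02² + 0.80² + 0.09² + 0.09² = 0.0004 + 0.6400 + 0.0081 + 0.0081 = 0.6566
B_B = 1 / 0.6566 = 1.5230
Ranking by B (broadest → narrowest): Species A (2.72) > Species D (2.24) > Species B (1.52)

Species A > Species D > Species B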